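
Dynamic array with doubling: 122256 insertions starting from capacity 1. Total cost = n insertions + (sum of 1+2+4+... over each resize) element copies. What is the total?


n = 122256
Insertion costs: 122256
Resizes copy 1, 2, 4, ... up to the largest power of 2 that is <= n-1 = 122255, i.e. 65536.
Copy costs = 1 + 2 + 4 + 8 + 16 + 32 + 64 + 128 + 256 + 512 + 1024 + 2048 + 4096 + 8192 + 16384 + 32768 + 65536 = 131071
Total = 122256 + 131071 = 253327


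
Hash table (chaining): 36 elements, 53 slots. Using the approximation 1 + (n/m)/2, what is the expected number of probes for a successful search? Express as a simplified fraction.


Computing expected probes:
alpha = 36/53
= 1 + alpha/2
= 1 + 36/(2*53)
= (2*53 + 36) / (2*53)
= 142/106 = 71/53


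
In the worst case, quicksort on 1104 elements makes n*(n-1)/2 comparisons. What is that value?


Sum of comparisons per partition:
1103 + 1102 + ... + 1 + 0
= 1104 * (1104 - 1) / 2
= 1104 * 1103 / 2
= 608856


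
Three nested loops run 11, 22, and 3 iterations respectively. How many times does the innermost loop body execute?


Loop 1 (outermost): 11 iterations
Loop 2 (middle): 22 iterations per outer
Loop 3 (innermost): 3 iterations per middle
Total = 11 * 22 * 3 = 726


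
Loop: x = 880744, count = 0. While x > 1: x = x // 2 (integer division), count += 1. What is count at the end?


The variable x halves each step:
x = 880744 -> 440372 -> 220186 -> 110093 -> 55046 -> 27523 -> 13761 -> 6880 -> 3440 -> 1720 -> 860 -> 430 -> 215 -> 107 -> 53 -> 26 -> 13 -> 6 -> 3 -> 1
Number of halvings = floor(log2(880744)) = 19


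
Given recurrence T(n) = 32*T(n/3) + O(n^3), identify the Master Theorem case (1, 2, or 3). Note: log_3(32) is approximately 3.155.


Master Theorem parameters: a=32, b=3, c=3
log_b(a) = 3.155
Compare b^c with a: 3^3 = 27 < 32, so c < log_b(a).
Comparing c=3 vs log_b(a)=3.155:
3 < 3.155 => Case 1
Result: T(n) = O(n^(log_3 32)) ~ O(n^3.155)
Master Theorem case = 1


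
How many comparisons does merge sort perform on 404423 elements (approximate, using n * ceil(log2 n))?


Recursion depth: ceil(log2(404423)) = 19
Each recursion level merges n = 404423 elements
Total = 404423 * 19 = 7684037


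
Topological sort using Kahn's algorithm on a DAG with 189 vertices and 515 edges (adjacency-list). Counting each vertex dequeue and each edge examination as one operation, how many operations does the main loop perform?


Kahn's algorithm:
  1. Compute in-degrees: O(V + E)
  2. Process queue: each vertex dequeued once (O(V))
     each edge examined once (O(E))
Total = V + E = 189 + 515 = 704


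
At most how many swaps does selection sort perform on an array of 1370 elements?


Each of the 1369 passes places one element in its final position.
Pass 1: swap minimum into position 0
Pass 2: swap minimum of remaining into position 1
...
Pass 1369: last two elements, one swap
Maximum swaps = 1370 - 1 = 1369


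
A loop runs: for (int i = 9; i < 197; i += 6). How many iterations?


Loop starts at i = 9, increments by 6, stops when i >= 197.
Number of iterations = ceil((197 - 9) / 6)
= ceil(188 / 6)
= 32


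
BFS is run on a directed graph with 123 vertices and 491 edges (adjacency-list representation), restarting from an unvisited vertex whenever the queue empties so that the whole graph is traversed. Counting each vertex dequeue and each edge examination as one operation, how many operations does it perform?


A full BFS traversal dequeues each vertex exactly once and examines each directed edge exactly once.
V = 123 (vertex processing cost)
E = 491 (edge examination cost)
Total operations proportional to V + E = 123 + 491 = 614


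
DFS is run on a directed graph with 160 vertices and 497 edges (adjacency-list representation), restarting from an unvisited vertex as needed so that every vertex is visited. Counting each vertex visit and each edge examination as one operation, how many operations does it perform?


A full DFS traversal processes each vertex exactly once (push/pop on stack).
Each directed edge is examined once.
V = 160, E = 497
V + E = 657


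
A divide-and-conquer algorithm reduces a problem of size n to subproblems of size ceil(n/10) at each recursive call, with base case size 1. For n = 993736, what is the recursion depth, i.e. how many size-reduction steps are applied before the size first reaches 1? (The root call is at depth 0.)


Each step divides the size by 10 (rounding up); after k steps the size is ceil(n/10^k), which equals 1 exactly when 10^k >= n.
So the depth is the smallest k with 10^k >= 993736, i.e. ceil(log_10(993736)).
10^5 = 100000 < 993736 <= 1000000 = 10^6
Recursion depth = 6


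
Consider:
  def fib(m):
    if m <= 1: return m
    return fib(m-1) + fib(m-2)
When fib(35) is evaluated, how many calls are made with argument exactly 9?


Let N(m) = number of times fib(m) is called while evaluating fib(35).
N(35) = 1 (the initial call).
N(34) = 1 (only fib(35) calls it).
For 1 <= m <= 33: fib(m) is called by fib(m+1) and fib(m+2), so
  N(m) = N(m+1) + N(m+2).
fib(0) is called only by fib(2), so N(0) = N(2).
Walk down from m=35:
  N(35)=1, N(34)=1, N(33)=2, N(32)=3, N(31)=5, N(30)=8, N(29)=13, N(28)=21, N(27)=34, N(26)=55, N(25)=89, N(24)=144, N(23)=233, N(22)=377, N(21)=610, N(20)=987, N(19)=1597, N(18)=2584, N(17)=4181, N(16)=6765, N(15)=10946, N(14)=17711, N(13)=28657, N(12)=46368, N(11)=75025, N(10)=121393, N(9)=196418
N(9) = 196418


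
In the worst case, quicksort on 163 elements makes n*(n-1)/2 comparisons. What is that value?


Sum of comparisons per partition:
162 + 161 + ... + 1 + 0
= 163 * (163 - 1) / 2
= 163 * 162 / 2
= 13203


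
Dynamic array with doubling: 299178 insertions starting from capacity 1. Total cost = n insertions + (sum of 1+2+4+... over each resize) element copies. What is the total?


n = 299178
Insertion costs: 299178
Resizes copy 1, 2, 4, ... up to the largest power of 2 that is <= n-1 = 299177, i.e. 262144.
Copy costs = 1 + 2 + 4 + 8 + 16 + 32 + 64 + 128 + 256 + 512 + 1024 + 2048 + 4096 + 8192 + 16384 + 32768 + 65536 + 131072 + 262144 = 524287
Total = 299178 + 524287 = 823465


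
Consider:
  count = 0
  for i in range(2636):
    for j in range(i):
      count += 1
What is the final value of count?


For each i, the inner loop runs i times:
  i=0: inner runs 0 times
  i=1: inner runs 1 time
  i=2: inner runs 2 times
  i=3: inner runs 3 times
  i=4: inner runs 4 times
  i=5: inner runs 5 times
  i=6: inner runs 6 times
  i=7: inner runs 7 times
  ...
Total = 0 + 1 + 2 + ... + 2635 = 2636*(2636-1)/2 = 3472930


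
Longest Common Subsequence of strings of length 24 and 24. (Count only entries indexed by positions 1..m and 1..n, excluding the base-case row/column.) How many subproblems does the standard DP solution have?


DP table indexed by positions in both strings.
First string: 24 positions
Second string: 24 positions
Total = 24 * 24 = 576


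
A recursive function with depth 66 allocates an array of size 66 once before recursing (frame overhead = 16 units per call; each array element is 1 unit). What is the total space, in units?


Array allocation: 66 units (allocated once)
Stack frames: 66 deep * 16 per frame = 1056 units
Total = 66 + 1056 = 1122


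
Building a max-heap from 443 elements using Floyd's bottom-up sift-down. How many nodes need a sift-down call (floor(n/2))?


In a heap of 443 elements (0-indexed array):
  Last element index: 442
  Parent of last element: floor((442 - 1) / 2) = 220
  Internal nodes: indices 0 to 220
  Count = floor(443/2) = 221


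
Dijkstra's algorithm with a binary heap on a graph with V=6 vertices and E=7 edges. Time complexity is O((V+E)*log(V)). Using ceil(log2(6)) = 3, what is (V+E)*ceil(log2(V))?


Dijkstra with a binary heap: each vertex is extracted once, each edge may relax once.
Each heap operation costs O(log V).
V + E = 6 + 7 = 13
ceil(log2(6)) = 3 (since 2^2 = 4 < 6 <= 8 = 2^3)
Total heap work = (V+E) * ceil(log2(V)) = 13 * 3 = 39


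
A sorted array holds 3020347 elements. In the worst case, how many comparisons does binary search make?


Halving sequence: 3020347 -> 1510173 -> 755086 -> 377543 -> 188771 -> 94385 -> 47192 -> 23596 -> 11798 -> 5899 -> 2949 -> 1474 -> 737 -> 368 -> 184 -> 92 -> 46 -> 23 -> 11 -> 5 -> 2 -> 1
Number of halvings = 21
Max comparisons = 21 + 1 = 22


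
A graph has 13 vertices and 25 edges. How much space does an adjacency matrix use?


Adjacency matrix: V x V grid of entries
Space = V^2 = 13^2 = 13 * 13 = 169


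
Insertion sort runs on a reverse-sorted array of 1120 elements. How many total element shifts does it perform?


Sum of shifts = 1 + 2 + 3 + ... + 1119
= 1120 * 1119 / 2
= 1253280 / 2
= 626640


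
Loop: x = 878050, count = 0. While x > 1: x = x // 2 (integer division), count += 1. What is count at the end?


The variable x halves each step:
x = 878050 -> 439025 -> 219512 -> 109756 -> 54878 -> 27439 -> 13719 -> 6859 -> 3429 -> 1714 -> 857 -> 428 -> 214 -> 107 -> 53 -> 26 -> 13 -> 6 -> 3 -> 1
Number of halvings = floor(log2(878050)) = 19


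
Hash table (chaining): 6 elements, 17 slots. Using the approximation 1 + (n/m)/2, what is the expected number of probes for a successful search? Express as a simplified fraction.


Computing expected probes:
alpha = 6/17
= 1 + alpha/2
= 1 + 6/(2*17)
= (2*17 + 6) / (2*17)
= 40/34 = 20/17


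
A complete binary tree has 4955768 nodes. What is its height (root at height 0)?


In a complete binary tree, level k holds nodes 2^k .. 2^(k+1)-1 (1-indexed).
Height = floor(log2(n)) = floor(log2(4955768)) = 22
Check: 2^22 = 4194304 <= 4955768 < 8388608 = 2^23


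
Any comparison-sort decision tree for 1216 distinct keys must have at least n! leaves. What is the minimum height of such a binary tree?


A binary decision tree of height h has at most 2^h leaves and needs at least n! of them, so h >= ceil(log2(n!)).
1216! is far too large to multiply out, so use Stirling's series:
  ln(n!) ~ n ln n - n + (1/2) ln(2 pi n) + 1/(12n)  (error below 1/(360 n^3), negligible here)
  ln(1216) = 7.1033221
  n ln n = 1216 * 7.1033221 = 8637.6397
  (1/2) ln(2 pi * 1216) = (1/2) ln(7640.3533) = 4.4706
  1/(12*1216) = 0.0001
  ln(1216!) ~ 8637.6397 - 1216 + 4.4706 + 0.0001 = 7426.1104
Convert to base 2: log2(1216!) = 7426.1104 / ln 2 = 7426.1104 / 0.69314718 = 10713.6127
ceil(10713.6127) = 10714


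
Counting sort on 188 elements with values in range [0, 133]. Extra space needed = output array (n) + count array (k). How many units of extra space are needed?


Output array size: 188 (to store sorted result)
Count array size: 134 (one slot per possible value, range 0 to 133)
Total extra space = 188 + 134 = 322


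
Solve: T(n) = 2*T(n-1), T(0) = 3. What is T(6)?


Unrolling:
T(6) = 2*T(5) = 2^2*T(4) = ... = 2^6*T(0)
= 2^6 * 3
= 64 * 3 = 192


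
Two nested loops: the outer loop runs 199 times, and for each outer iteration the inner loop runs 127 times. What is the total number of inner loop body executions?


Outer loop: 199 iterations
Inner loop: 127 iterations per outer iteration
Total = 199 * 127 = 25273


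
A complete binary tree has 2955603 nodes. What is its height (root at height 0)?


In a complete binary tree, level k holds nodes 2^k .. 2^(k+1)-1 (1-indexed).
Height = floor(log2(n)) = floor(log2(2955603)) = 21
Check: 2^21 = 2097152 <= 2955603 < 4194304 = 2^22


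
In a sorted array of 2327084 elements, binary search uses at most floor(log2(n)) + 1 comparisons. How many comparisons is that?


Halving sequence: 2327084 -> 1163542 -> 581771 -> 290885 -> 145442 -> 72721 -> 36360 -> 18180 -> 9090 -> 4545 -> 2272 -> 1136 -> 568 -> 284 -> 142 -> 71 -> 35 -> 17 -> 8 -> 4 -> 2 -> 1
Number of halvings = 21
Max comparisons = 21 + 1 = 22


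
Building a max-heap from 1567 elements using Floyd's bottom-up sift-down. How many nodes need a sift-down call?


In a heap of 1567 elements (0-indexed array):
  Last element index: 1566
  Parent of last element: floor((1566 - 1) / 2) = 782
  Internal nodes: indices 0 to 782
  Count = floor(1567/2) = 783


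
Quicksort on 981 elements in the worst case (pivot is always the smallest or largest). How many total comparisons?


In the worst case, each partition step picks the worst pivot:
  Partition 1: 980 comparisons (n-1 elements to compare)
  Partition 2: 979 comparisons
  Partition 3: 978 comparisons
  Partition 4: 977 comparisons
  Partition 5: 976 comparisons
  ...
  Last partition: 0 comparisons
Total = (n-1) + (n-2) + ... + 1 + 0 = n*(n-1)/2
= 981*980/2 = 480690


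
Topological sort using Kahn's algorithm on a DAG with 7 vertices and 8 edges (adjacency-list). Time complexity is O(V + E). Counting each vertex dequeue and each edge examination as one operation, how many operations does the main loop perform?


Kahn's algorithm:
  1. Compute in-degrees: O(V + E)
  2. Process queue: each vertex dequeued once (O(V))
     each edge examined once (O(E))
Total = V + E = 7 + 8 = 15


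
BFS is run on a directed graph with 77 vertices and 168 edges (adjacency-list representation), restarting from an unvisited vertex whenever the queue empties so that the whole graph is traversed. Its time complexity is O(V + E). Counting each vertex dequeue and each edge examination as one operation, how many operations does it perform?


A full BFS traversal dequeues each vertex exactly once and examines each directed edge exactly once.
V = 77 (vertex processing cost)
E = 168 (edge examination cost)
Total operations proportional to V + E = 77 + 168 = 245


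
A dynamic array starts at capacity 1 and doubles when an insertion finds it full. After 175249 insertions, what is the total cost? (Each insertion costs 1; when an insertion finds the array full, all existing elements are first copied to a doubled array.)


Insertion cost: 175249 (one per element)
Resizes occur just before inserting elements 2, 3, 5, 9, ...
Elements copied at each resize: 1 + 2 + 4 + 8 + 16 + 32 + 64 + 128 + 256 + 512 + 1024 + 2048 + 4096 + 8192 + 16384 + 32768 + 65536 + 131072
Sum of copies = 262143 (geometric series: 2^k - 1)
Total = 175249 + 262143 = 437392


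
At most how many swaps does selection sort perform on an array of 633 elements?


Each of the 632 passes places one element in its final position.
Pass 1: swap minimum into position 0
Pass 2: swap minimum of remaining into position 1
...
Pass 632: last two elements, one swap
Maximum swaps = 633 - 1 = 632


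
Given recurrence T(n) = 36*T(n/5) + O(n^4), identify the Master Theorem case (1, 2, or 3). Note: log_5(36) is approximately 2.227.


Master Theorem parameters: a=36, b=5, c=4
log_b(a) = 2.227
Compare b^c with a: 5^4 = 625 > 36, so c > log_b(a).
Comparing c=4 vs log_b(a)=2.227:
4 > 2.227 => Case 3
Result: T(n) = O(n^4)
Master Theorem case = 3


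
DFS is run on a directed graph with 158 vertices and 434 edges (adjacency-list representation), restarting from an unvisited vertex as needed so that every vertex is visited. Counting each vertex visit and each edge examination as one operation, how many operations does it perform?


A full DFS traversal processes each vertex exactly once (push/pop on stack).
Each directed edge is examined once.
V = 158, E = 434
V + E = 592


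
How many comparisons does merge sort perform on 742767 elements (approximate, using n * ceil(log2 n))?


Recursion depth: ceil(log2(742767)) = 20
Each recursion level merges n = 742767 elements
Total = 742767 * 20 = 14855340


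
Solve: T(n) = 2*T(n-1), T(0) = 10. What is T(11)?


Unrolling:
T(11) = 2*T(10) = 2^2*T(9) = ... = 2^11*T(0)
= 2^11 * 10
= 2048 * 10 = 20480


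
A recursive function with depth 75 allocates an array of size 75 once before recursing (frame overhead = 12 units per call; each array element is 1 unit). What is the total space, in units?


Array allocation: 75 units (allocated once)
Stack frames: 75 deep * 12 per frame = 900 units
Total = 75 + 900 = 975


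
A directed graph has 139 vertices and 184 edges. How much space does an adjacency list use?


Adjacency list: one list head per vertex + one entry per edge
Vertex heads: 139
Edge entries: 184
Total = 139 + 184 = 323


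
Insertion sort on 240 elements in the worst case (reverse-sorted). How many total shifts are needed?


In the worst case (reverse-sorted), each element shifts past all previous:
  Element 1: 1 shifts
  Element 2: 2 shifts
  Element 3: 3 shifts
  Element 4: 4 shifts
  Element 5: 5 shifts
  ...
  Element 239: 239 shifts
Total = 1 + 2 + ... + 239
= 240*(240-1)/2 = 28680


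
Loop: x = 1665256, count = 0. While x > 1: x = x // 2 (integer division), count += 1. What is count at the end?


The variable x halves each step:
x = 1665256 -> 832628 -> 416314 -> 208157 -> 104078 -> 52039 -> 26019 -> 13009 -> 6504 -> 3252 -> 1626 -> 813 -> 406 -> 203 -> 101 -> 50 -> 25 -> 12 -> 6 -> 3 -> 1
Number of halvings = floor(log2(1665256)) = 20


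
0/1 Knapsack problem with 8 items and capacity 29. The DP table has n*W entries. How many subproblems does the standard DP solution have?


The DP table is indexed by (item, capacity).
Rows: 8 items
Columns: 29 capacity values (1 to W)
Total subproblems = 8 * 29 = 232


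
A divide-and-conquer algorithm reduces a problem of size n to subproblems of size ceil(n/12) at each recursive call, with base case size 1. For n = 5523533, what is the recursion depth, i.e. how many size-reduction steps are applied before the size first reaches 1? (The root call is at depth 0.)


Each step divides the size by 12 (rounding up); after k steps the size is ceil(n/12^k), which equals 1 exactly when 12^k >= n.
So the depth is the smallest k with 12^k >= 5523533, i.e. ceil(log_12(5523533)).
12^6 = 2985984 < 5523533 <= 35831808 = 12^7
Recursion depth = 7


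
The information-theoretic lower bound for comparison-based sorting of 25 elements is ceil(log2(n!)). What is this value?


A binary decision tree of height h has at most 2^h leaves and needs at least n! of them, so h >= ceil(log2(n!)).
Compute 25! as a running product:
  x2 = 2, x3 = 6, x4 = 24, x5 = 120
  x6 = 720, x7 = 5040, x8 = 40320, x9 = 362880
  x10 = 3628800, x11 = 39916800, x12 = 479001600, x13 = 6227020800
  x14 = 87178291200, x15 = 1307674368000, x16 = 20922789888000, x17 = 355687428096000
  x18 = 6402373705728000, x19 = 121645100408832000, x20 = 2432902008176640000, x21 = 51090942171709440000
  x22 = 1124000727777607680000, x23 = 25852016738884976640000, x24 = 620448401733239439360000, x25 = 15511210043330985984000000
25! = 15511210043330985984000000
Bracket between powers of 2:
  2^83 = 9671406556917033397649408 < 15511210043330985984000000 <= 19342813113834066795298816 = 2^84
So ceil(log2(25!)) = 84


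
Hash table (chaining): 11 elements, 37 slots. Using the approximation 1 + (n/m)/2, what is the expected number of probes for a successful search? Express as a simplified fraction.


Computing expected probes:
alpha = 11/37
= 1 + alpha/2
= 1 + 11/(2*37)
= (2*37 + 11) / (2*37)
= 85/74


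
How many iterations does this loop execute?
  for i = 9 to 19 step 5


The loop variable i takes values starting at 9 and increments by 5 each iteration.
Sequence: i = 9, 14, 19
The upper bound 19 is inclusive, so the count is floor((last - first) / step) + 1:
floor((19 - 9) / 5) + 1 = floor(10/5) + 1 = 2 + 1 = 3


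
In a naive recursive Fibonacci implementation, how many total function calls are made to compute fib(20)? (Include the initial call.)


Let C(m) = total calls to evaluate fib(m). Then C(0)=C(1)=1, and
C(m) = 1 + C(m-1) + C(m-2) for m >= 2.
Build the table (each entry = 1 + previous two):
  C(0) = 1
  C(1) = 1
  C(2) = 1 + 1 + 1 = 3
  C(3) = 1 + 3 + 1 = 5
  C(4) = 1 + 5 + 3 = 9
  C(5) = 1 + 9 + 5 = 15
  C(6) = 1 + 15 + 9 = 25
  C(7) = 1 + 25 + 15 = 41
  C(8) = 1 + 41 + 25 = 67
  C(9) = 1 + 67 + 41 = 109
  C(10) = 1 + 109 + 67 = 177
  C(11) = 1 + 177 + 109 = 287
  C(12) = 1 + 287 + 177 = 465
  C(13) = 1 + 465 + 287 = 753
  C(14) = 1 + 753 + 465 = 1219
  C(15) = 1 + 1219 + 753 = 1973
  C(16) = 1 + 1973 + 1219 = 3193
  C(17) = 1 + 3193 + 1973 = 5167
  C(18) = 1 + 5167 + 3193 = 8361
  C(19) = 1 + 8361 + 5167 = 13529
  C(20) = 1 + 13529 + 8361 = 21891
Total calls for fib(20) = 21891


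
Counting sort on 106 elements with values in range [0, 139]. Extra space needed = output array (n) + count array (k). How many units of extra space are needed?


Output array size: 106 (to store sorted result)
Count array size: 140 (one slot per possible value, range 0 to 139)
Total extra space = 106 + 140 = 246


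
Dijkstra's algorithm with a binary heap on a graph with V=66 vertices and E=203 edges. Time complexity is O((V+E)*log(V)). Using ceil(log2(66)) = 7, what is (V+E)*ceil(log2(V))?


Dijkstra with a binary heap: each vertex is extracted once, each edge may relax once.
Each heap operation costs O(log V).
V + E = 66 + 203 = 269
ceil(log2(66)) = 7 (since 2^6 = 64 < 66 <= 128 = 2^7)
Total heap work = (V+E) * ceil(log2(V)) = 269 * 7 = 1883


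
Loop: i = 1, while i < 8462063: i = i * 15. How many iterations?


i multiplies by 15 each step:
i = 1 -> 15 -> 225 -> 3375 -> 50625 -> 759375 -> 11390625 (stop)
Iterations = ceil(log_15(8462063)) = 6


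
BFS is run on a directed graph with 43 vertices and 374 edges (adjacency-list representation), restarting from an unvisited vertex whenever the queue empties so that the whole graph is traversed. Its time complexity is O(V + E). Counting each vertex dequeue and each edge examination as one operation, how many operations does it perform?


A full BFS traversal dequeues each vertex exactly once and examines each directed edge exactly once.
V = 43 (vertex processing cost)
E = 374 (edge examination cost)
Total operations proportional to V + E = 43 + 374 = 417


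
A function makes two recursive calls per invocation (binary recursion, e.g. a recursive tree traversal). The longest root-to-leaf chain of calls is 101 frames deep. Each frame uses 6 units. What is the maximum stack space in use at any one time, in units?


Binary recursion: the two calls run one after the other, so only one root-to-leaf chain of frames is on the stack at a time.
Maximum depth (longest chain) = 101 frames
Each frame = 6 units
Max stack space = 101 * 6 = 606


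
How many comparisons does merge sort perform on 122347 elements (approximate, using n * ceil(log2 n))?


Recursion depth: ceil(log2(122347)) = 17
Each recursion level merges n = 122347 elements
Total = 122347 * 17 = 2079899


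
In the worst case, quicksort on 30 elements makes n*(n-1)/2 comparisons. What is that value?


Sum of comparisons per partition:
29 + 28 + ... + 1 + 0
= 30 * (30 - 1) / 2
= 30 * 29 / 2
= 435


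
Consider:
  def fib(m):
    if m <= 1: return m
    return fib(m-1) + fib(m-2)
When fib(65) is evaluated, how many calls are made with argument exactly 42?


Let N(m) = number of times fib(m) is called while evaluating fib(65).
N(65) = 1 (the initial call).
N(64) = 1 (only fib(65) calls it).
For 1 <= m <= 63: fib(m) is called by fib(m+1) and fib(m+2), so
  N(m) = N(m+1) + N(m+2).
fib(0) is called only by fib(2), so N(0) = N(2).
Walk down from m=65:
  N(65)=1, N(64)=1, N(63)=2, N(62)=3, N(61)=5, N(60)=8, N(59)=13, N(58)=21, N(57)=34, N(56)=55, N(55)=89, N(54)=144, N(53)=233, N(52)=377, N(51)=610, N(50)=987, N(49)=1597, N(48)=2584, N(47)=4181, N(46)=6765, N(45)=10946, N(44)=17711, N(43)=28657, N(42)=46368
N(42) = 46368


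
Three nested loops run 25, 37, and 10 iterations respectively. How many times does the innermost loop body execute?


Loop 1 (outermost): 25 iterations
Loop 2 (middle): 37 iterations per outer
Loop 3 (innermost): 10 iterations per middle
Total = 25 * 37 * 10 = 9250


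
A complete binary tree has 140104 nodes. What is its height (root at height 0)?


In a complete binary tree, level k holds nodes 2^k .. 2^(k+1)-1 (1-indexed).
Height = floor(log2(n)) = floor(log2(140104)) = 17
Check: 2^17 = 131072 <= 140104 < 262144 = 2^18


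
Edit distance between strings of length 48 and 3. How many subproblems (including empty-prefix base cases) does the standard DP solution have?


The table includes base cases (empty prefixes).
Rows: (m+1) = 49
Columns: (n+1) = 4
Total = 49 * 4 = 196


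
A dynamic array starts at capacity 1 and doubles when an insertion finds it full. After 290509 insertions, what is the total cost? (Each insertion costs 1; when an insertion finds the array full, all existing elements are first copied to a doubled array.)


Insertion cost: 290509 (one per element)
Resizes occur just before inserting elements 2, 3, 5, 9, ...
Elements copied at each resize: 1 + 2 + 4 + 8 + 16 + 32 + 64 + 128 + 256 + 512 + 1024 + 2048 + 4096 + 8192 + 16384 + 32768 + 65536 + 131072 + 262144
Sum of copies = 524287 (geometric series: 2^k - 1)
Total = 290509 + 524287 = 814796


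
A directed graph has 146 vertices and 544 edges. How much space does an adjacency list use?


Adjacency list: one list head per vertex + one entry per edge
Vertex heads: 146
Edge entries: 544
Total = 146 + 544 = 690


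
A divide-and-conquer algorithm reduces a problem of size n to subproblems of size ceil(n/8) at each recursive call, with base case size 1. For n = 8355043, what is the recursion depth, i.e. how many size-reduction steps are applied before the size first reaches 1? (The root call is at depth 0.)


Each step divides the size by 8 (rounding up); after k steps the size is ceil(n/8^k), which equals 1 exactly when 8^k >= n.
So the depth is the smallest k with 8^k >= 8355043, i.e. ceil(log_8(8355043)).
8^7 = 2097152 < 8355043 <= 16777216 = 8^8
Recursion depth = 8


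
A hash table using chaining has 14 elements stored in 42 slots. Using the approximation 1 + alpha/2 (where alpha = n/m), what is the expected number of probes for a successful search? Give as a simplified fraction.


Load factor alpha = n/m = 14/42
Expected probes = 1 + alpha/2 = 1 + 14/(2*42)
= 1 + 14/84
= 84/84 + 14/84
= 98/84
Simplify: 7/6


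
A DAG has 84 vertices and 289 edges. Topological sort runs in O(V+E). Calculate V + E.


V = 84 (vertex processing)
E = 289 (edge processing)
V + E = 84 + 289 = 373


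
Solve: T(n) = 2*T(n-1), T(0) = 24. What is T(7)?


Unrolling:
T(7) = 2*T(6) = 2^2*T(5) = ... = 2^7*T(0)
= 2^7 * 24
= 128 * 24 = 3072


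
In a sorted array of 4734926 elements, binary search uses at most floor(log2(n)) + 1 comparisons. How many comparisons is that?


Halving sequence: 4734926 -> 2367463 -> 1183731 -> 591865 -> 295932 -> 147966 -> 73983 -> 36991 -> 18495 -> 9247 -> 4623 -> 2311 -> 1155 -> 577 -> 288 -> 144 -> 72 -> 36 -> 18 -> 9 -> 4 -> 2 -> 1
Number of halvings = 22
Max comparisons = 22 + 1 = 23


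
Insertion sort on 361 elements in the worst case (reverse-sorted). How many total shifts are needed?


In the worst case (reverse-sorted), each element shifts past all previous:
  Element 1: 1 shifts
  Element 2: 2 shifts
  Element 3: 3 shifts
  Element 4: 4 shifts
  Element 5: 5 shifts
  ...
  Element 360: 360 shifts
Total = 1 + 2 + ... + 360
= 361*(361-1)/2 = 64980


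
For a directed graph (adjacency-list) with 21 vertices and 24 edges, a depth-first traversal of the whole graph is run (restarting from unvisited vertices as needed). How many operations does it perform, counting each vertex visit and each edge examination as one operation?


A full DFS traversal visits each vertex once and examines each edge once.
V = 21
E = 24
Sum = 21 + 24 = 45


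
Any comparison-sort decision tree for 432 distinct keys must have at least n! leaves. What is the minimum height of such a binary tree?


A binary decision tree of height h has at most 2^h leaves and needs at least n! of them, so h >= ceil(log2(n!)).
432! is far too large to multiply out, so use Stirling's series:
  ln(n!) ~ n ln n - n + (1/2) ln(2 pi n) + 1/(12n)  (error below 1/(360 n^3), negligible here)
  ln(432) = 6.0684256
  n ln n = 432 * 6.0684256 = 2621.5599
  (1/2) ln(2 pi * 432) = (1/2) ln(2714.3361) = 3.9532
  1/(12*432) = 0.0002
  ln(432!) ~ 2621.5599 - 432 + 3.9532 + 0.0002 = 2193.5133
Convert to base 2: log2(432!) = 2193.5133 / ln 2 = 2193.5133 / 0.69314718 = 3164.5708
ceil(3164.5708) = 3165


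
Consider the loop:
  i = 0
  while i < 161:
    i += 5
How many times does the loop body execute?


Starting at i = 0, each iteration adds 5.
Iterations until i >= 161:
  Iteration 1: i = 0 -> i = 5
  Iteration 2: i = 5 -> i = 10
  Iteration 3: i = 10 -> i = 15
  Iteration 4: i = 15 -> i = 20
  Iteration 5: i = 20 -> i = 25
  Iteration 6: i = 25 -> i = 30
  Iteration 7: i = 30 -> i = 35
  Iteration 8: i = 35 -> i = 40
  ... continuing ...
Total iterations = ceil(161/5) = 33


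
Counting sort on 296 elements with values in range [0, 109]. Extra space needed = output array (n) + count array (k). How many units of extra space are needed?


Output array size: 296 (to store sorted result)
Count array size: 110 (one slot per possible value, range 0 to 109)
Total extra space = 296 + 110 = 406


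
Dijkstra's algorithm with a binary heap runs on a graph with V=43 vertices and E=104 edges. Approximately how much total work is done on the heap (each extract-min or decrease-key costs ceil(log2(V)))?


Dijkstra with a binary heap: each vertex is extracted once, each edge may relax once.
Each heap operation costs O(log V).
V + E = 43 + 104 = 147
ceil(log2(43)) = 6 (since 2^5 = 32 < 43 <= 64 = 2^6)
Total heap work = (V+E) * ceil(log2(V)) = 147 * 6 = 882


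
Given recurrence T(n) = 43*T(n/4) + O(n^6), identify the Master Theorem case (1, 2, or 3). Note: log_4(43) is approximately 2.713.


Master Theorem parameters: a=43, b=4, c=6
log_b(a) = 2.713
Compare b^c with a: 4^6 = 4096 > 43, so c > log_b(a).
Comparing c=6 vs log_b(a)=2.713:
6 > 2.713 => Case 3
Result: T(n) = O(n^6)
Master Theorem case = 3


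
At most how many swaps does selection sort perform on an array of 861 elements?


Each of the 860 passes places one element in its final position.
Pass 1: swap minimum into position 0
Pass 2: swap minimum of remaining into position 1
...
Pass 860: last two elements, one swap
Maximum swaps = 861 - 1 = 860


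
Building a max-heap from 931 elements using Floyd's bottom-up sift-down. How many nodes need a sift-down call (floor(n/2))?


In a heap of 931 elements (0-indexed array):
  Last element index: 930
  Parent of last element: floor((930 - 1) / 2) = 464
  Internal nodes: indices 0 to 464
  Count = floor(931/2) = 465


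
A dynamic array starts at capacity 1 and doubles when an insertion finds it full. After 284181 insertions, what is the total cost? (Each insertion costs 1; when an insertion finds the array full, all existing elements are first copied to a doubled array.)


Insertion cost: 284181 (one per element)
Resizes occur just before inserting elements 2, 3, 5, 9, ...
Elements copied at each resize: 1 + 2 + 4 + 8 + 16 + 32 + 64 + 128 + 256 + 512 + 1024 + 2048 + 4096 + 8192 + 16384 + 32768 + 65536 + 131072 + 262144
Sum of copies = 524287 (geometric series: 2^k - 1)
Total = 284181 + 524287 = 808468


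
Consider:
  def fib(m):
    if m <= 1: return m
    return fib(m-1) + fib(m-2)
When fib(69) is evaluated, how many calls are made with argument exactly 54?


Let N(m) = number of times fib(m) is called while evaluating fib(69).
N(69) = 1 (the initial call).
N(68) = 1 (only fib(69) calls it).
For 1 <= m <= 67: fib(m) is called by fib(m+1) and fib(m+2), so
  N(m) = N(m+1) + N(m+2).
fib(0) is called only by fib(2), so N(0) = N(2).
Walk down from m=69:
  N(69)=1, N(68)=1, N(67)=2, N(66)=3, N(65)=5, N(64)=8, N(63)=13, N(62)=21, N(61)=34, N(60)=55, N(59)=89, N(58)=144, N(57)=233, N(56)=377, N(55)=610, N(54)=987
N(54) = 987


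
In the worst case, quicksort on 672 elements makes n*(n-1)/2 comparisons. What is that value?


Sum of comparisons per partition:
671 + 670 + ... + 1 + 0
= 672 * (672 - 1) / 2
= 672 * 671 / 2
= 225456


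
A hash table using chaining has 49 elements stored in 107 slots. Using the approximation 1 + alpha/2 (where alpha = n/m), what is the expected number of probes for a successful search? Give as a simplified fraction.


Load factor alpha = n/m = 49/107
Expected probes = 1 + alpha/2 = 1 + 49/(2*107)
= 1 + 49/214
= 214/214 + 49/214
= 263/214


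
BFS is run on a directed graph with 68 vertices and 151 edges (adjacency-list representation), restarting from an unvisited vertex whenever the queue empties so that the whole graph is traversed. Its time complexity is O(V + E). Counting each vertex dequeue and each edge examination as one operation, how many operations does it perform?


A full BFS traversal dequeues each vertex exactly once and examines each directed edge exactly once.
V = 68 (vertex processing cost)
E = 151 (edge examination cost)
Total operations proportional to V + E = 68 + 151 = 219


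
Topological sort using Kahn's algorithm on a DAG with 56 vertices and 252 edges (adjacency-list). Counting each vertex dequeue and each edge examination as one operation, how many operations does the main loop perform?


Kahn's algorithm:
  1. Compute in-degrees: O(V + E)
  2. Process queue: each vertex dequeued once (O(V))
     each edge examined once (O(E))
Total = V + E = 56 + 252 = 308


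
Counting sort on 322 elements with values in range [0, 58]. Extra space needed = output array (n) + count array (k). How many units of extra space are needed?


Output array size: 322 (to store sorted result)
Count array size: 59 (one slot per possible value, range 0 to 58)
Total extra space = 322 + 59 = 381


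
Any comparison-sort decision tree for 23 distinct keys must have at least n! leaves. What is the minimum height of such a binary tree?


A binary decision tree of height h has at most 2^h leaves and needs at least n! of them, so h >= ceil(log2(n!)).
Compute 23! as a running product:
  x2 = 2, x3 = 6, x4 = 24, x5 = 120
  x6 = 720, x7 = 5040, x8 = 40320, x9 = 362880
  x10 = 3628800, x11 = 39916800, x12 = 479001600, x13 = 6227020800
  x14 = 87178291200, x15 = 1307674368000, x16 = 20922789888000, x17 = 355687428096000
  x18 = 6402373705728000, x19 = 121645100408832000, x20 = 2432902008176640000, x21 = 51090942171709440000
  x22 = 1124000727777607680000, x23 = 25852016738884976640000
23! = 25852016738884976640000
Bracket between powers of 2:
  2^74 = 18889465931478580854784 < 25852016738884976640000 <= 37778931862957161709568 = 2^75
So ceil(log2(23!)) = 75


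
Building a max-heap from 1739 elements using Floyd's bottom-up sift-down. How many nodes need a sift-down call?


In a heap of 1739 elements (0-indexed array):
  Last element index: 1738
  Parent of last element: floor((1738 - 1) / 2) = 868
  Internal nodes: indices 0 to 868
  Count = floor(1739/2) = 869


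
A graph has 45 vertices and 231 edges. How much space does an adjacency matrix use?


Adjacency matrix: V x V grid of entries
Space = V^2 = 45^2 = 45 * 45 = 2025


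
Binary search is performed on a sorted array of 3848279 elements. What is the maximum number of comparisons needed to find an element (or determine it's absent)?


Binary search halves the search space each comparison:
  Step 1: search space = 3848279 -> 1924139
  Step 2: search space = 1924139 -> 962069
  Step 3: search space = 962069 -> 481034
  Step 4: search space = 481034 -> 240517
  Step 5: search space = 240517 -> 120258
  Step 6: search space = 120258 -> 60129
  Step 7: search space = 60129 -> 30064
  Step 8: search space = 30064 -> 15032
  Step 9: search space = 15032 -> 7516
  Step 10: search space = 7516 -> 3758
  Step 11: search space = 3758 -> 1879
  Step 12: search space = 1879 -> 939
  Step 13: search space = 939 -> 469
  Step 14: search space = 469 -> 234
  Step 15: search space = 234 -> 117
  Step 16: search space = 117 -> 58
  Step 17: search space = 58 -> 29
  Step 18: search space = 29 -> 14
  Step 19: search space = 14 -> 7
  Step 20: search space = 7 -> 3
  Step 21: search space = 3 -> 1
  Step 22: search space = 1 (final check)
Maximum comparisons = floor(log2(3848279)) + 1 = 21 + 1 = 22


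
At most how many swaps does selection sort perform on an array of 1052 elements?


Each of the 1051 passes places one element in its final position.
Pass 1: swap minimum into position 0
Pass 2: swap minimum of remaining into position 1
...
Pass 1051: last two elements, one swap
Maximum swaps = 1052 - 1 = 1051


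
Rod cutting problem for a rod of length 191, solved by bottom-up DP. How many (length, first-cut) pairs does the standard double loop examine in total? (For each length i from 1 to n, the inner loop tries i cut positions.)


For each subproblem length i = 1..191, the inner loop considers i possible first cuts.
Total = 1 + 2 + ... + 191
= 191*(191+1)/2
= 191*192/2 = 18336


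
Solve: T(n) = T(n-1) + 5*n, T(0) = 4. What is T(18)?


Expanding the recurrence:
T(18) = T(17) + 5*18
       = T(16) + 5*17 + 5*18
       ...
       = T(0) + 5*(1 + 2 + ... + 18)
       = 4 + 5 * 18*19/2
       = 4 + 5 * 171
       = 4 + 855 = 859


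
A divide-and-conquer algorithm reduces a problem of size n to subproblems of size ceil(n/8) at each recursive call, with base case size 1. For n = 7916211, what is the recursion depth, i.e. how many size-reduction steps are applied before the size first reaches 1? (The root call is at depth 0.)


Each step divides the size by 8 (rounding up); after k steps the size is ceil(n/8^k), which equals 1 exactly when 8^k >= n.
So the depth is the smallest k with 8^k >= 7916211, i.e. ceil(log_8(7916211)).
8^7 = 2097152 < 7916211 <= 16777216 = 8^8
Recursion depth = 8


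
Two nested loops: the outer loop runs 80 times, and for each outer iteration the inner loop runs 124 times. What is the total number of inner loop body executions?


Outer loop: 80 iterations
Inner loop: 124 iterations per outer iteration
Total = 80 * 124 = 9920


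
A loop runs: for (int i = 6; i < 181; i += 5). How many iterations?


Loop starts at i = 6, increments by 5, stops when i >= 181.
Number of iterations = ceil((181 - 6) / 5)
= ceil(175 / 5)
= 35


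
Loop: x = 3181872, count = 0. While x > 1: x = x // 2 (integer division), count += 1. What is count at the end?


The variable x halves each step:
x = 3181872 -> 1590936 -> 795468 -> 397734 -> 198867 -> 99433 -> 49716 -> 24858 -> 12429 -> 6214 -> 3107 -> 1553 -> 776 -> 388 -> 194 -> 97 -> 48 -> 24 -> 12 -> 6 -> 3 -> 1
Number of halvings = floor(log2(3181872)) = 21


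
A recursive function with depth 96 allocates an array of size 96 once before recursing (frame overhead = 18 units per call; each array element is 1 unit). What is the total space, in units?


Array allocation: 96 units (allocated once)
Stack frames: 96 deep * 18 per frame = 1728 units
Total = 96 + 1728 = 1824


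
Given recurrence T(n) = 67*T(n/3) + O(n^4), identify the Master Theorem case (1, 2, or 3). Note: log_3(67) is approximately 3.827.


Master Theorem parameters: a=67, b=3, c=4
log_b(a) = 3.827
Compare b^c with a: 3^4 = 81 > 67, so c > log_b(a).
Comparing c=4 vs log_b(a)=3.827:
4 > 3.827 => Case 3
Result: T(n) = O(n^4)
Master Theorem case = 3


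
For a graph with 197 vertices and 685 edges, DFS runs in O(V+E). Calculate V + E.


A full DFS traversal visits each vertex once and examines each edge once.
V = 197
E = 685
Sum = 197 + 685 = 882


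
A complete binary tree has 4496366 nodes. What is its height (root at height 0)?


In a complete binary tree, level k holds nodes 2^k .. 2^(k+1)-1 (1-indexed).
Height = floor(log2(n)) = floor(log2(4496366)) = 22
Check: 2^22 = 4194304 <= 4496366 < 8388608 = 2^23


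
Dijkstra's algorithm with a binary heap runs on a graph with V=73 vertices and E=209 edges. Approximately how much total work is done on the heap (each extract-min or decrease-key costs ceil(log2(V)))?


Dijkstra with a binary heap: each vertex is extracted once, each edge may relax once.
Each heap operation costs O(log V).
V + E = 73 + 209 = 282
ceil(log2(73)) = 7 (since 2^6 = 64 < 73 <= 128 = 2^7)
Total heap work = (V+E) * ceil(log2(V)) = 282 * 7 = 1974
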